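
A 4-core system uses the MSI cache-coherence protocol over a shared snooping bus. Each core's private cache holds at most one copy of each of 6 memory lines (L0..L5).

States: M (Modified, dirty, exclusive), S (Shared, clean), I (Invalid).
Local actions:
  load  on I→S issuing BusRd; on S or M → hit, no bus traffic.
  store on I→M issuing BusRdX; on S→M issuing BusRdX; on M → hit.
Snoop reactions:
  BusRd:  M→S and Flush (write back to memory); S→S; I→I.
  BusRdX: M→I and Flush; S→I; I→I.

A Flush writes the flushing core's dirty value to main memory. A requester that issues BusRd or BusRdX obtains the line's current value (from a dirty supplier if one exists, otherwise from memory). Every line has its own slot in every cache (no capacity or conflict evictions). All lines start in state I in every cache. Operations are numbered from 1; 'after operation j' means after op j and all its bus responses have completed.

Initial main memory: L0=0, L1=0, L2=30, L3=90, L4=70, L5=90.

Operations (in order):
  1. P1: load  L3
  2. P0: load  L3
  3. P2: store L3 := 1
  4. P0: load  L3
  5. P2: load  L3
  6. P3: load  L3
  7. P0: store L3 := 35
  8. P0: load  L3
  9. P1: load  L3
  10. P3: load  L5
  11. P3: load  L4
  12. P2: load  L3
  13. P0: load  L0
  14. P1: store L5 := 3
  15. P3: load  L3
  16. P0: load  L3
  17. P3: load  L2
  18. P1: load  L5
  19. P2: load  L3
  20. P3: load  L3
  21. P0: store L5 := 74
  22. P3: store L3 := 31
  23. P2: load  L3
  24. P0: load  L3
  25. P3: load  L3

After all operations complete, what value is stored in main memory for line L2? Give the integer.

memory[L2] = 30

1. P1: load  L3  bus=[BusRd]  L3: P0=I P1=S P2=I P3=I  mem[L3]=90
2. P0: load  L3  bus=[BusRd]  L3: P0=S P1=S P2=I P3=I  mem[L3]=90
3. P2: store L3 := 1  bus=[BusRdX]  L3: P0=I P1=I P2=M P3=I  mem[L3]=90
4. P0: load  L3  bus=[BusRd,Flush]  L3: P0=S P1=I P2=S P3=I  mem[L3]=1
5. P2: load  L3  bus=[-]  L3: P0=S P1=I P2=S P3=I  mem[L3]=1
6. P3: load  L3  bus=[BusRd]  L3: P0=S P1=I P2=S P3=S  mem[L3]=1
7. P0: store L3 := 35  bus=[BusRdX]  L3: P0=M P1=I P2=I P3=I  mem[L3]=1
8. P0: load  L3  bus=[-]  L3: P0=M P1=I P2=I P3=I  mem[L3]=1
9. P1: load  L3  bus=[BusRd,Flush]  L3: P0=S P1=S P2=I P3=I  mem[L3]=35
10. P3: load  L5  bus=[BusRd]  L5: P0=I P1=I P2=I P3=S  mem[L5]=90
11. P3: load  L4  bus=[BusRd]  L4: P0=I P1=I P2=I P3=S  mem[L4]=70
12. P2: load  L3  bus=[BusRd]  L3: P0=S P1=S P2=S P3=I  mem[L3]=35
13. P0: load  L0  bus=[BusRd]  L0: P0=S P1=I P2=I P3=I  mem[L0]=0
14. P1: store L5 := 3  bus=[BusRdX]  L5: P0=I P1=M P2=I P3=I  mem[L5]=90
15. P3: load  L3  bus=[BusRd]  L3: P0=S P1=S P2=S P3=S  mem[L3]=35
16. P0: load  L3  bus=[-]  L3: P0=S P1=S P2=S P3=S  mem[L3]=35
17. P3: load  L2  bus=[BusRd]  L2: P0=I P1=I P2=I P3=S  mem[L2]=30
18. P1: load  L5  bus=[-]  L5: P0=I P1=M P2=I P3=I  mem[L5]=90
19. P2: load  L3  bus=[-]  L3: P0=S P1=S P2=S P3=S  mem[L3]=35
20. P3: load  L3  bus=[-]  L3: P0=S P1=S P2=S P3=S  mem[L3]=35
21. P0: store L5 := 74  bus=[BusRdX,Flush]  L5: P0=M P1=I P2=I P3=I  mem[L5]=3
22. P3: store L3 := 31  bus=[BusRdX]  L3: P0=I P1=I P2=I P3=M  mem[L3]=35
23. P2: load  L3  bus=[BusRd,Flush]  L3: P0=I P1=I P2=S P3=S  mem[L3]=31
24. P0: load  L3  bus=[BusRd]  L3: P0=S P1=I P2=S P3=S  mem[L3]=31
25. P3: load  L3  bus=[-]  L3: P0=S P1=I P2=S P3=S  mem[L3]=31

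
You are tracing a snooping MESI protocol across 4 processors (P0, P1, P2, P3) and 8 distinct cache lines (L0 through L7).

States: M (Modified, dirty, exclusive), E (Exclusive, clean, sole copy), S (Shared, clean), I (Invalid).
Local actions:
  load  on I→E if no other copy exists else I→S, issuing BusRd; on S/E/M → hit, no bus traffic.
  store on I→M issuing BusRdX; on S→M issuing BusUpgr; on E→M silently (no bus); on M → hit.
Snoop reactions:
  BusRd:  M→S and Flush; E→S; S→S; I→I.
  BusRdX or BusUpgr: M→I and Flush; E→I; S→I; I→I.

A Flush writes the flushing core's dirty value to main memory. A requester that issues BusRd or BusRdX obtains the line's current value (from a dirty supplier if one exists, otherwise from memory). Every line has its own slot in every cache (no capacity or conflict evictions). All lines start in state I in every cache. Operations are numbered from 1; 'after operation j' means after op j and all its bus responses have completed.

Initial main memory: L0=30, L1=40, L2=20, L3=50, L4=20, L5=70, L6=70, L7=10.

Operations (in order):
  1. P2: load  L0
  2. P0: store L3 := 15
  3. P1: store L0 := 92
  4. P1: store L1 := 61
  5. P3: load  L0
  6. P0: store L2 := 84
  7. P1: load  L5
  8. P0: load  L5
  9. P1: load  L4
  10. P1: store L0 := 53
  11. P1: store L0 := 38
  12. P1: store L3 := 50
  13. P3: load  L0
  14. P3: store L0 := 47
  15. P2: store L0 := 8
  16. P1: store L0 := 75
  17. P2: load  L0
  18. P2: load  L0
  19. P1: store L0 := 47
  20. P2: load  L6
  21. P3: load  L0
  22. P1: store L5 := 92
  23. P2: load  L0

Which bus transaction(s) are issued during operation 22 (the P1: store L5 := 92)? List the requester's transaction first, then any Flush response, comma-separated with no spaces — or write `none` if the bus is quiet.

bus = BusUpgr

[1] P2: load  L0 | P0:I, P1:I, P2:E(30), P3:I | bus: BusRd
[2] P0: store L3 := 15 | P0:M(15), P1:I, P2:I, P3:I | bus: BusRdX
[3] P1: store L0 := 92 | P0:I, P1:M(92), P2:I, P3:I | bus: BusRdX
[4] P1: store L1 := 61 | P0:I, P1:M(61), P2:I, P3:I | bus: BusRdX
[5] P3: load  L0 | P0:I, P1:S(92), P2:I, P3:S(92) | bus: BusRd,Flush
[6] P0: store L2 := 84 | P0:M(84), P1:I, P2:I, P3:I | bus: BusRdX
[7] P1: load  L5 | P0:I, P1:E(70), P2:I, P3:I | bus: BusRd
[8] P0: load  L5 | P0:S(70), P1:S(70), P2:I, P3:I | bus: BusRd
[9] P1: load  L4 | P0:I, P1:E(20), P2:I, P3:I | bus: BusRd
[10] P1: store L0 := 53 | P0:I, P1:M(53), P2:I, P3:I | bus: BusUpgr
[11] P1: store L0 := 38 | P0:I, P1:M(38), P2:I, P3:I | bus: none
[12] P1: store L3 := 50 | P0:I, P1:M(50), P2:I, P3:I | bus: BusRdX,Flush
[13] P3: load  L0 | P0:I, P1:S(38), P2:I, P3:S(38) | bus: BusRd,Flush
[14] P3: store L0 := 47 | P0:I, P1:I, P2:I, P3:M(47) | bus: BusUpgr
[15] P2: store L0 := 8 | P0:I, P1:I, P2:M(8), P3:I | bus: BusRdX,Flush
[16] P1: store L0 := 75 | P0:I, P1:M(75), P2:I, P3:I | bus: BusRdX,Flush
[17] P2: load  L0 | P0:I, P1:S(75), P2:S(75), P3:I | bus: BusRd,Flush
[18] P2: load  L0 | P0:I, P1:S(75), P2:S(75), P3:I | bus: none
[19] P1: store L0 := 47 | P0:I, P1:M(47), P2:I, P3:I | bus: BusUpgr
[20] P2: load  L6 | P0:I, P1:I, P2:E(70), P3:I | bus: BusRd
[21] P3: load  L0 | P0:I, P1:S(47), P2:I, P3:S(47) | bus: BusRd,Flush
[22] P1: store L5 := 92 | P0:I, P1:M(92), P2:I, P3:I | bus: BusUpgr
[23] P2: load  L0 | P0:I, P1:S(47), P2:S(47), P3:S(47) | bus: BusRd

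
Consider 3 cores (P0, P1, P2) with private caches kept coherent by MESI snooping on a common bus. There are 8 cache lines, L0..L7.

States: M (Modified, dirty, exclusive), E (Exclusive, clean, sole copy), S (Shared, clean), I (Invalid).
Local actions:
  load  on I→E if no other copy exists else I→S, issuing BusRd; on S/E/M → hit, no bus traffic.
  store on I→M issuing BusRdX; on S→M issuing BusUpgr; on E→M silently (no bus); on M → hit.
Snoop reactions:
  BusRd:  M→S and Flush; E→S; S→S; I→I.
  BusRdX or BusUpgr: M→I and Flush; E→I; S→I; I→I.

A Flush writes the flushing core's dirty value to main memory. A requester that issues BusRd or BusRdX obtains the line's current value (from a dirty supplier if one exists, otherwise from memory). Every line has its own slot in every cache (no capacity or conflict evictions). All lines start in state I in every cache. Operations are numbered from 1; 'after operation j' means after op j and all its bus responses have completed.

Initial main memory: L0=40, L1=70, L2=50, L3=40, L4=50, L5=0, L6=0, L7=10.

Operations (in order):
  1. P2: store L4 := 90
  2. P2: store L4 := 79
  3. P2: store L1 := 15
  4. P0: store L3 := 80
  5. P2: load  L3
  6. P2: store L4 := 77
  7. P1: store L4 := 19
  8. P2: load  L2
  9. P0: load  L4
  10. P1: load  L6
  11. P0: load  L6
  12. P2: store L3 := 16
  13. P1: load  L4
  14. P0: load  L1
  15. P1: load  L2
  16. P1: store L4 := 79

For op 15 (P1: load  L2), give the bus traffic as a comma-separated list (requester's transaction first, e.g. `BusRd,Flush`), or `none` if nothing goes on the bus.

bus = BusRd

1. P2: store L4 := 90  bus=[BusRdX]  L4: P0=I P1=I P2=M  mem[L4]=50
2. P2: store L4 := 79  bus=[-]  L4: P0=I P1=I P2=M  mem[L4]=50
3. P2: store L1 := 15  bus=[BusRdX]  L1: P0=I P1=I P2=M  mem[L1]=70
4. P0: store L3 := 80  bus=[BusRdX]  L3: P0=M P1=I P2=I  mem[L3]=40
5. P2: load  L3  bus=[BusRd,Flush]  L3: P0=S P1=I P2=S  mem[L3]=80
6. P2: store L4 := 77  bus=[-]  L4: P0=I P1=I P2=M  mem[L4]=50
7. P1: store L4 := 19  bus=[BusRdX,Flush]  L4: P0=I P1=M P2=I  mem[L4]=77
8. P2: load  L2  bus=[BusRd]  L2: P0=I P1=I P2=E  mem[L2]=50
9. P0: load  L4  bus=[BusRd,Flush]  L4: P0=S P1=S P2=I  mem[L4]=19
10. P1: load  L6  bus=[BusRd]  L6: P0=I P1=E P2=I  mem[L6]=0
11. P0: load  L6  bus=[BusRd]  L6: P0=S P1=S P2=I  mem[L6]=0
12. P2: store L3 := 16  bus=[BusUpgr]  L3: P0=I P1=I P2=M  mem[L3]=80
13. P1: load  L4  bus=[-]  L4: P0=S P1=S P2=I  mem[L4]=19
14. P0: load  L1  bus=[BusRd,Flush]  L1: P0=S P1=I P2=S  mem[L1]=15
15. P1: load  L2  bus=[BusRd]  L2: P0=I P1=S P2=S  mem[L2]=50
16. P1: store L4 := 79  bus=[BusUpgr]  L4: P0=I P1=M P2=I  mem[L4]=19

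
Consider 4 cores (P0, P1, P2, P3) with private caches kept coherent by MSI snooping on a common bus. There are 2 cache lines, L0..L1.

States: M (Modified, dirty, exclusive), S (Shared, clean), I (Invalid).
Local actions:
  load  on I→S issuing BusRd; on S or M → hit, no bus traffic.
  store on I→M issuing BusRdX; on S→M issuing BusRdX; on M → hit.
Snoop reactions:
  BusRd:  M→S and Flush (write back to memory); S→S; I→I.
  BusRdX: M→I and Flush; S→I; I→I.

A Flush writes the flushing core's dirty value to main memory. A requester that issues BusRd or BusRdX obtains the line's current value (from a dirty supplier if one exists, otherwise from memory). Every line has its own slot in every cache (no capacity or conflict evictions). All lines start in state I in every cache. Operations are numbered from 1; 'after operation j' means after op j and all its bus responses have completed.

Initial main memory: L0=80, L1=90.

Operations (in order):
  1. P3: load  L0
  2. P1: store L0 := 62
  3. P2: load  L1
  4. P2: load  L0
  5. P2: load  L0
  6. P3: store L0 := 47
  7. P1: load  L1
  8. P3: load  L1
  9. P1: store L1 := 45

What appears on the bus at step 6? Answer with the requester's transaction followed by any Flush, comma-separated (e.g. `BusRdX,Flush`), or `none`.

bus = BusRdX

1. P3: load  L0  bus=[BusRd]  L0: P0=I P1=I P2=I P3=S  mem[L0]=80
2. P1: store L0 := 62  bus=[BusRdX]  L0: P0=I P1=M P2=I P3=I  mem[L0]=80
3. P2: load  L1  bus=[BusRd]  L1: P0=I P1=I P2=S P3=I  mem[L1]=90
4. P2: load  L0  bus=[BusRd,Flush]  L0: P0=I P1=S P2=S P3=I  mem[L0]=62
5. P2: load  L0  bus=[-]  L0: P0=I P1=S P2=S P3=I  mem[L0]=62
6. P3: store L0 := 47  bus=[BusRdX]  L0: P0=I P1=I P2=I P3=M  mem[L0]=62
7. P1: load  L1  bus=[BusRd]  L1: P0=I P1=S P2=S P3=I  mem[L1]=90
8. P3: load  L1  bus=[BusRd]  L1: P0=I P1=S P2=S P3=S  mem[L1]=90
9. P1: store L1 := 45  bus=[BusRdX]  L1: P0=I P1=M P2=I P3=I  mem[L1]=90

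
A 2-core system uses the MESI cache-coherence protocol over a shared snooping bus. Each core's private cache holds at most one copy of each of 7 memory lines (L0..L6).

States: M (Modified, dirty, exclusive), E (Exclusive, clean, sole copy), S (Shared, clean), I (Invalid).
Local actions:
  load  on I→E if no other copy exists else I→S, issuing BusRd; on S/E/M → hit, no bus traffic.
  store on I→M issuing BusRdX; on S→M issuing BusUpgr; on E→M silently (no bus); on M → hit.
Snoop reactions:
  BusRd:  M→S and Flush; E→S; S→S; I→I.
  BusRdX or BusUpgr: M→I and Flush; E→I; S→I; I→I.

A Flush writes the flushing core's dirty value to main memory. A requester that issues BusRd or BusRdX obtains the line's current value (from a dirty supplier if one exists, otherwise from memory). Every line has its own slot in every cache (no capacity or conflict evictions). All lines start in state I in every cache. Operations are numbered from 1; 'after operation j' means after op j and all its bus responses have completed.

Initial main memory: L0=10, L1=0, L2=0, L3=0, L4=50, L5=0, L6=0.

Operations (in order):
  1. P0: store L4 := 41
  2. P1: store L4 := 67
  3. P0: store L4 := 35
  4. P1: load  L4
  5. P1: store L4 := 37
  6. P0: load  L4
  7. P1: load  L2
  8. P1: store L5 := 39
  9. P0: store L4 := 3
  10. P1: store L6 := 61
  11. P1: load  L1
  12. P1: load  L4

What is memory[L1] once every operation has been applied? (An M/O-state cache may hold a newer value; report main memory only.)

  op1 P0: store L4 := 41 → M/I on L4; bus BusRdX; mem=50
  op2 P1: store L4 := 67 → I/M on L4; bus BusRdX Flush; mem=41
  op3 P0: store L4 := 35 → M/I on L4; bus BusRdX Flush; mem=67
  op4 P1: load  L4 → S/S on L4; bus BusRd Flush; mem=35
  op5 P1: store L4 := 37 → I/M on L4; bus BusUpgr; mem=35
  op6 P0: load  L4 → S/S on L4; bus BusRd Flush; mem=37
  op7 P1: load  L2 → I/E on L2; bus BusRd; mem=0
  op8 P1: store L5 := 39 → I/M on L5; bus BusRdX; mem=0
  op9 P0: store L4 := 3 → M/I on L4; bus BusUpgr; mem=37
  op10 P1: store L6 := 61 → I/M on L6; bus BusRdX; mem=0
  op11 P1: load  L1 → I/E on L1; bus BusRd; mem=0
  op12 P1: load  L4 → S/S on L4; bus BusRd Flush; mem=3

memory[L1] = 0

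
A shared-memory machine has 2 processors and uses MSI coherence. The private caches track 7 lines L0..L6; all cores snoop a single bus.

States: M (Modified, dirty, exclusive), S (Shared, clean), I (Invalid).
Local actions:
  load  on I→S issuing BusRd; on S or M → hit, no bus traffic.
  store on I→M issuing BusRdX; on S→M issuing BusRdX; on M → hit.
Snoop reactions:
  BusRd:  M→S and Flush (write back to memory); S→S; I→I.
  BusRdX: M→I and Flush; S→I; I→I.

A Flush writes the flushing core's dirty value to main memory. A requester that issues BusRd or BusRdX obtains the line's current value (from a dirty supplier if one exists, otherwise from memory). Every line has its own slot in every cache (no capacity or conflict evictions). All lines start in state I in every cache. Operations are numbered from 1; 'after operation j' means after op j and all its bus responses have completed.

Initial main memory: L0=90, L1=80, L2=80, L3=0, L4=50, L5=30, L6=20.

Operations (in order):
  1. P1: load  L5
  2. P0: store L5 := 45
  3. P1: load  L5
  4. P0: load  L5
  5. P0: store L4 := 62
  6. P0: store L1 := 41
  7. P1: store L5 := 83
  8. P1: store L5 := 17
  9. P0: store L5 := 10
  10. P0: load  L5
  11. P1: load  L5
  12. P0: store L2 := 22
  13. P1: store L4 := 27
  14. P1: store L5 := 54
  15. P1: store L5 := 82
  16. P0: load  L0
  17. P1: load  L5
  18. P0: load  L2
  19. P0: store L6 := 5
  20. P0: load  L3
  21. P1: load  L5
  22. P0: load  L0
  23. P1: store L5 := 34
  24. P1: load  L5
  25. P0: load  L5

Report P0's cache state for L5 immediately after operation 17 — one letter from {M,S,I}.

1. P1: load  L5  bus=[BusRd]  L5: P0=I P1=S  mem[L5]=30
2. P0: store L5 := 45  bus=[BusRdX]  L5: P0=M P1=I  mem[L5]=30
3. P1: load  L5  bus=[BusRd,Flush]  L5: P0=S P1=S  mem[L5]=45
4. P0: load  L5  bus=[-]  L5: P0=S P1=S  mem[L5]=45
5. P0: store L4 := 62  bus=[BusRdX]  L4: P0=M P1=I  mem[L4]=50
6. P0: store L1 := 41  bus=[BusRdX]  L1: P0=M P1=I  mem[L1]=80
7. P1: store L5 := 83  bus=[BusRdX]  L5: P0=I P1=M  mem[L5]=45
8. P1: store L5 := 17  bus=[-]  L5: P0=I P1=M  mem[L5]=45
9. P0: store L5 := 10  bus=[BusRdX,Flush]  L5: P0=M P1=I  mem[L5]=17
10. P0: load  L5  bus=[-]  L5: P0=M P1=I  mem[L5]=17
11. P1: load  L5  bus=[BusRd,Flush]  L5: P0=S P1=S  mem[L5]=10
12. P0: store L2 := 22  bus=[BusRdX]  L2: P0=M P1=I  mem[L2]=80
13. P1: store L4 := 27  bus=[BusRdX,Flush]  L4: P0=I P1=M  mem[L4]=62
14. P1: store L5 := 54  bus=[BusRdX]  L5: P0=I P1=M  mem[L5]=10
15. P1: store L5 := 82  bus=[-]  L5: P0=I P1=M  mem[L5]=10
16. P0: load  L0  bus=[BusRd]  L0: P0=S P1=I  mem[L0]=90
17. P1: load  L5  bus=[-]  L5: P0=I P1=M  mem[L5]=10
18. P0: load  L2  bus=[-]  L2: P0=M P1=I  mem[L2]=80
19. P0: store L6 := 5  bus=[BusRdX]  L6: P0=M P1=I  mem[L6]=20
20. P0: load  L3  bus=[BusRd]  L3: P0=S P1=I  mem[L3]=0
21. P1: load  L5  bus=[-]  L5: P0=I P1=M  mem[L5]=10
22. P0: load  L0  bus=[-]  L0: P0=S P1=I  mem[L0]=90
23. P1: store L5 := 34  bus=[-]  L5: P0=I P1=M  mem[L5]=10
24. P1: load  L5  bus=[-]  L5: P0=I P1=M  mem[L5]=10
25. P0: load  L5  bus=[BusRd,Flush]  L5: P0=S P1=S  mem[L5]=34

state = I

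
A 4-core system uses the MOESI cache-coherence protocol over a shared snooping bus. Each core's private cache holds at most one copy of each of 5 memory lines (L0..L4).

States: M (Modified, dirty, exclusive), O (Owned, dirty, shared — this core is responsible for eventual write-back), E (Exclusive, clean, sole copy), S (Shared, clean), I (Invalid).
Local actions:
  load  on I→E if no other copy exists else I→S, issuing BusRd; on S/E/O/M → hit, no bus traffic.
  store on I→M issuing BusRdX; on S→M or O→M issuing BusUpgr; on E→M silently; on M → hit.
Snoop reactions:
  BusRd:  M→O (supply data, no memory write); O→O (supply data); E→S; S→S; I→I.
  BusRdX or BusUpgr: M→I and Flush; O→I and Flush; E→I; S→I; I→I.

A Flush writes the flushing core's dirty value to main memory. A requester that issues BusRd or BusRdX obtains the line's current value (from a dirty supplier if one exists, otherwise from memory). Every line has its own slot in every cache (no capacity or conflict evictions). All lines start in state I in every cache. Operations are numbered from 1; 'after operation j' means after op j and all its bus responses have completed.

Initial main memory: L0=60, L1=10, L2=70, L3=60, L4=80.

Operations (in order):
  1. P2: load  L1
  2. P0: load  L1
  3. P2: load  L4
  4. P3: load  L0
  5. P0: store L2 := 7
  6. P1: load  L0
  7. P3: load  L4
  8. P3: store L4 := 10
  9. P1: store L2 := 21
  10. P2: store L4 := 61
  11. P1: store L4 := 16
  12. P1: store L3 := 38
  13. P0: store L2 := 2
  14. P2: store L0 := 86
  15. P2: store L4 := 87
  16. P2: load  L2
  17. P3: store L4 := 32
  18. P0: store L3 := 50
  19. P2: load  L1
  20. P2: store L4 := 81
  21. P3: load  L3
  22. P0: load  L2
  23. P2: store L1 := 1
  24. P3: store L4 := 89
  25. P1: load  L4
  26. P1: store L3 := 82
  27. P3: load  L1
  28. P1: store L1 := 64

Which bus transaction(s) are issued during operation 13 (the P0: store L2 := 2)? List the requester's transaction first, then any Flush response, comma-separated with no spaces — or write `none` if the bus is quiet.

bus = BusRdX,Flush

  op1 P2: load  L1 → I/I/E/I on L1; bus BusRd; mem=10
  op2 P0: load  L1 → S/I/S/I on L1; bus BusRd; mem=10
  op3 P2: load  L4 → I/I/E/I on L4; bus BusRd; mem=80
  op4 P3: load  L0 → I/I/I/E on L0; bus BusRd; mem=60
  op5 P0: store L2 := 7 → M/I/I/I on L2; bus BusRdX; mem=70
  op6 P1: load  L0 → I/S/I/S on L0; bus BusRd; mem=60
  op7 P3: load  L4 → I/I/S/S on L4; bus BusRd; mem=80
  op8 P3: store L4 := 10 → I/I/I/M on L4; bus BusUpgr; mem=80
  op9 P1: store L2 := 21 → I/M/I/I on L2; bus BusRdX Flush; mem=7
  op10 P2: store L4 := 61 → I/I/M/I on L4; bus BusRdX Flush; mem=10
  op11 P1: store L4 := 16 → I/M/I/I on L4; bus BusRdX Flush; mem=61
  op12 P1: store L3 := 38 → I/M/I/I on L3; bus BusRdX; mem=60
  op13 P0: store L2 := 2 → M/I/I/I on L2; bus BusRdX Flush; mem=21
  op14 P2: store L0 := 86 → I/I/M/I on L0; bus BusRdX; mem=60
  op15 P2: store L4 := 87 → I/I/M/I on L4; bus BusRdX Flush; mem=16
  op16 P2: load  L2 → O/I/S/I on L2; bus BusRd; mem=21
  op17 P3: store L4 := 32 → I/I/I/M on L4; bus BusRdX Flush; mem=87
  op18 P0: store L3 := 50 → M/I/I/I on L3; bus BusRdX Flush; mem=38
  op19 P2: load  L1 → S/I/S/I on L1; bus (none); mem=10
  op20 P2: store L4 := 81 → I/I/M/I on L4; bus BusRdX Flush; mem=32
  op21 P3: load  L3 → O/I/I/S on L3; bus BusRd; mem=38
  op22 P0: load  L2 → O/I/S/I on L2; bus (none); mem=21
  op23 P2: store L1 := 1 → I/I/M/I on L1; bus BusUpgr; mem=10
  op24 P3: store L4 := 89 → I/I/I/M on L4; bus BusRdX Flush; mem=81
  op25 P1: load  L4 → I/S/I/O on L4; bus BusRd; mem=81
  op26 P1: store L3 := 82 → I/M/I/I on L3; bus BusRdX Flush; mem=50
  op27 P3: load  L1 → I/I/O/S on L1; bus BusRd; mem=10
  op28 P1: store L1 := 64 → I/M/I/I on L1; bus BusRdX Flush; mem=1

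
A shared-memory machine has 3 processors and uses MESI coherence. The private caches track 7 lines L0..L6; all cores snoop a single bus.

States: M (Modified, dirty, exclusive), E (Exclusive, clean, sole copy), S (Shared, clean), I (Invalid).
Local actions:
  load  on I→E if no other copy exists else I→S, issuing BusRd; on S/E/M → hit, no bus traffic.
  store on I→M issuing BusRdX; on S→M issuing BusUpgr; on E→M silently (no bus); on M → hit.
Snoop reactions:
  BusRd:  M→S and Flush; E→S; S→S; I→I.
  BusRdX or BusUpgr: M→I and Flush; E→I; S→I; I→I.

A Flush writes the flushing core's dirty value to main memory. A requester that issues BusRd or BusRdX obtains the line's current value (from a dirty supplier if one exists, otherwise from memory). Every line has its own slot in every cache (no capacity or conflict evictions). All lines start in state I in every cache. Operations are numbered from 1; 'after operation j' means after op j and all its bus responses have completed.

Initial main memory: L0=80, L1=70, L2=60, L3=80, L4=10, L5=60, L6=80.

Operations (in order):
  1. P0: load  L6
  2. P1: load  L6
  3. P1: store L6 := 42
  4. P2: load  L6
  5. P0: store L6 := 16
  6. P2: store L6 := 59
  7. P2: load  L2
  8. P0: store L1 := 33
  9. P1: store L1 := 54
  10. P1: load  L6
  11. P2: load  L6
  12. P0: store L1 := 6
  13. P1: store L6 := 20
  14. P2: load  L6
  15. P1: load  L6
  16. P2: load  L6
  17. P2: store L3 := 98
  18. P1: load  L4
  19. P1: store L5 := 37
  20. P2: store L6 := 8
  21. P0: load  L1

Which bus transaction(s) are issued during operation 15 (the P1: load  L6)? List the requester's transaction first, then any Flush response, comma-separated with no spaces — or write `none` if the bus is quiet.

step 1: P0: load  L6  ⟶  EII  (L6)  txn=BusRd  M[L6]=80
step 2: P1: load  L6  ⟶  SSI  (L6)  txn=BusRd  M[L6]=80
step 3: P1: store L6 := 42  ⟶  IMI  (L6)  txn=BusUpgr  M[L6]=80
step 4: P2: load  L6  ⟶  ISS  (L6)  txn=BusRd+Flush  M[L6]=42
step 5: P0: store L6 := 16  ⟶  MII  (L6)  txn=BusRdX  M[L6]=42
step 6: P2: store L6 := 59  ⟶  IIM  (L6)  txn=BusRdX+Flush  M[L6]=16
step 7: P2: load  L2  ⟶  IIE  (L2)  txn=BusRd  M[L2]=60
step 8: P0: store L1 := 33  ⟶  MII  (L1)  txn=BusRdX  M[L1]=70
step 9: P1: store L1 := 54  ⟶  IMI  (L1)  txn=BusRdX+Flush  M[L1]=33
step 10: P1: load  L6  ⟶  ISS  (L6)  txn=BusRd+Flush  M[L6]=59
step 11: P2: load  L6  ⟶  ISS  (L6)  txn=∅  M[L6]=59
step 12: P0: store L1 := 6  ⟶  MII  (L1)  txn=BusRdX+Flush  M[L1]=54
step 13: P1: store L6 := 20  ⟶  IMI  (L6)  txn=BusUpgr  M[L6]=59
step 14: P2: load  L6  ⟶  ISS  (L6)  txn=BusRd+Flush  M[L6]=20
step 15: P1: load  L6  ⟶  ISS  (L6)  txn=∅  M[L6]=20
step 16: P2: load  L6  ⟶  ISS  (L6)  txn=∅  M[L6]=20
step 17: P2: store L3 := 98  ⟶  IIM  (L3)  txn=BusRdX  M[L3]=80
step 18: P1: load  L4  ⟶  IEI  (L4)  txn=BusRd  M[L4]=10
step 19: P1: store L5 := 37  ⟶  IMI  (L5)  txn=BusRdX  M[L5]=60
step 20: P2: store L6 := 8  ⟶  IIM  (L6)  txn=BusUpgr  M[L6]=20
step 21: P0: load  L1  ⟶  MII  (L1)  txn=∅  M[L1]=54

bus = none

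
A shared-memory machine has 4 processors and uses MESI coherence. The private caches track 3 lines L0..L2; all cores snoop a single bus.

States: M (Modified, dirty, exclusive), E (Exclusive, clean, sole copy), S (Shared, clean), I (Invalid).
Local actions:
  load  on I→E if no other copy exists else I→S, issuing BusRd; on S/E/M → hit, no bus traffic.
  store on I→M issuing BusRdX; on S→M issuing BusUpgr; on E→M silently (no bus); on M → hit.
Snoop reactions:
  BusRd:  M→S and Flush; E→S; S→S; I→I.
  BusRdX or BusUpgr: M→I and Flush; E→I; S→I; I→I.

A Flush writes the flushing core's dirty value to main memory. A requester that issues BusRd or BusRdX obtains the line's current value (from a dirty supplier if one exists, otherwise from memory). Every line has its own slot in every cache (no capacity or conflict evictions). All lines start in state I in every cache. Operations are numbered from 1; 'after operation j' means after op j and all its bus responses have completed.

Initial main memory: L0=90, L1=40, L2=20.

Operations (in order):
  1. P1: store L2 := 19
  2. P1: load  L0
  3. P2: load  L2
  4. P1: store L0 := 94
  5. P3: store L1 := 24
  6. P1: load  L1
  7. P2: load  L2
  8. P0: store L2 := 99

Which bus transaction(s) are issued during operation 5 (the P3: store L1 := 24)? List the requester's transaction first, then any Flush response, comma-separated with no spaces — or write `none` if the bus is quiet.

bus = BusRdX

step 1: P1: store L2 := 19  ⟶  IMII  (L2)  txn=BusRdX  M[L2]=20
step 2: P1: load  L0  ⟶  IEII  (L0)  txn=BusRd  M[L0]=90
step 3: P2: load  L2  ⟶  ISSI  (L2)  txn=BusRd+Flush  M[L2]=19
step 4: P1: store L0 := 94  ⟶  IMII  (L0)  txn=∅  M[L0]=90
step 5: P3: store L1 := 24  ⟶  IIIM  (L1)  txn=BusRdX  M[L1]=40
step 6: P1: load  L1  ⟶  ISIS  (L1)  txn=BusRd+Flush  M[L1]=24
step 7: P2: load  L2  ⟶  ISSI  (L2)  txn=∅  M[L2]=19
step 8: P0: store L2 := 99  ⟶  MIII  (L2)  txn=BusRdX  M[L2]=19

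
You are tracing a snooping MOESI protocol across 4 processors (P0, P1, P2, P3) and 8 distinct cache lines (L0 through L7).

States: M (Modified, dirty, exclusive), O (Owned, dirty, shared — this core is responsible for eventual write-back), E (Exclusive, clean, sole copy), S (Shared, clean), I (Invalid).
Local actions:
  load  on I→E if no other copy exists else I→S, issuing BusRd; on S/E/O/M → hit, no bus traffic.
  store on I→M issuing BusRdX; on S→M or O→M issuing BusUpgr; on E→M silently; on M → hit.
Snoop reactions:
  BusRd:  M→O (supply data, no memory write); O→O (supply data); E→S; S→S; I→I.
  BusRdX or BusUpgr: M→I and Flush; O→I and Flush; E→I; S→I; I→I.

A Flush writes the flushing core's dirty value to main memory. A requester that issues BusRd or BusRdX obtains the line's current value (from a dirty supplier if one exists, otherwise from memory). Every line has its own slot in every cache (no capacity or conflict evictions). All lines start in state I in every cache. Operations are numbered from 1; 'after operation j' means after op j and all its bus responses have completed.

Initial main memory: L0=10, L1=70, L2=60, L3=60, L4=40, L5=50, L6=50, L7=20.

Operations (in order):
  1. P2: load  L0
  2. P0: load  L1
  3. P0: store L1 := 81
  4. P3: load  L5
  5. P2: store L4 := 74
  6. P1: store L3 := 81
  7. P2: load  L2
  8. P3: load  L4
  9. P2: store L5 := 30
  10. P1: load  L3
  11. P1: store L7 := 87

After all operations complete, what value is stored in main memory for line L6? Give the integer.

  op1 P2: load  L0 → I/I/E/I on L0; bus BusRd; mem=10
  op2 P0: load  L1 → E/I/I/I on L1; bus BusRd; mem=70
  op3 P0: store L1 := 81 → M/I/I/I on L1; bus (none); mem=70
  op4 P3: load  L5 → I/I/I/E on L5; bus BusRd; mem=50
  op5 P2: store L4 := 74 → I/I/M/I on L4; bus BusRdX; mem=40
  op6 P1: store L3 := 81 → I/M/I/I on L3; bus BusRdX; mem=60
  op7 P2: load  L2 → I/I/E/I on L2; bus BusRd; mem=60
  op8 P3: load  L4 → I/I/O/S on L4; bus BusRd; mem=40
  op9 P2: store L5 := 30 → I/I/M/I on L5; bus BusRdX; mem=50
  op10 P1: load  L3 → I/M/I/I on L3; bus (none); mem=60
  op11 P1: store L7 := 87 → I/M/I/I on L7; bus BusRdX; mem=20

memory[L6] = 50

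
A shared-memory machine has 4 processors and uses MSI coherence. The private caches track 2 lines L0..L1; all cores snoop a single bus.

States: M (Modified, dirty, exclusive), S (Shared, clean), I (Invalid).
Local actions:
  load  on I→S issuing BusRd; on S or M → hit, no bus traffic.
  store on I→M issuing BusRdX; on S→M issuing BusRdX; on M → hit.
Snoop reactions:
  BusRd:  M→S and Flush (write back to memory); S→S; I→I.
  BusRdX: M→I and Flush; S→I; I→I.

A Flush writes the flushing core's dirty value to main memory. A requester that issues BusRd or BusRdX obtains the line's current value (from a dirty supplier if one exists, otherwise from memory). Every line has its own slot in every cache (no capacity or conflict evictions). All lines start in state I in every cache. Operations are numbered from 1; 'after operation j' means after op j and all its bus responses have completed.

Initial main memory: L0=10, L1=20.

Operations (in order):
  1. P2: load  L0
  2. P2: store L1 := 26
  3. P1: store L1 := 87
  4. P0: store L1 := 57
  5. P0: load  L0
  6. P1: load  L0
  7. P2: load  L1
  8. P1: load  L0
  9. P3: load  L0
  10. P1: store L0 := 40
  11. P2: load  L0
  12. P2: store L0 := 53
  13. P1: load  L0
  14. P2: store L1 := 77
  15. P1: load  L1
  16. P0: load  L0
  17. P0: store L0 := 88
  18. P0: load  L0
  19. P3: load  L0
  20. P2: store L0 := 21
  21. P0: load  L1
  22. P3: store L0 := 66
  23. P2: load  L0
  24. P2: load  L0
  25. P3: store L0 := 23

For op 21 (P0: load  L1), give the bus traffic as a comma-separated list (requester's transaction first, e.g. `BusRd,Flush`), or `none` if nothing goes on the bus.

1. P2: load  L0  bus=[BusRd]  L0: P0=I P1=I P2=S P3=I  mem[L0]=10
2. P2: store L1 := 26  bus=[BusRdX]  L1: P0=I P1=I P2=M P3=I  mem[L1]=20
3. P1: store L1 := 87  bus=[BusRdX,Flush]  L1: P0=I P1=M P2=I P3=I  mem[L1]=26
4. P0: store L1 := 57  bus=[BusRdX,Flush]  L1: P0=M P1=I P2=I P3=I  mem[L1]=87
5. P0: load  L0  bus=[BusRd]  L0: P0=S P1=I P2=S P3=I  mem[L0]=10
6. P1: load  L0  bus=[BusRd]  L0: P0=S P1=S P2=S P3=I  mem[L0]=10
7. P2: load  L1  bus=[BusRd,Flush]  L1: P0=S P1=I P2=S P3=I  mem[L1]=57
8. P1: load  L0  bus=[-]  L0: P0=S P1=S P2=S P3=I  mem[L0]=10
9. P3: load  L0  bus=[BusRd]  L0: P0=S P1=S P2=S P3=S  mem[L0]=10
10. P1: store L0 := 40  bus=[BusRdX]  L0: P0=I P1=M P2=I P3=I  mem[L0]=10
11. P2: load  L0  bus=[BusRd,Flush]  L0: P0=I P1=S P2=S P3=I  mem[L0]=40
12. P2: store L0 := 53  bus=[BusRdX]  L0: P0=I P1=I P2=M P3=I  mem[L0]=40
13. P1: load  L0  bus=[BusRd,Flush]  L0: P0=I P1=S P2=S P3=I  mem[L0]=53
14. P2: store L1 := 77  bus=[BusRdX]  L1: P0=I P1=I P2=M P3=I  mem[L1]=57
15. P1: load  L1  bus=[BusRd,Flush]  L1: P0=I P1=S P2=S P3=I  mem[L1]=77
16. P0: load  L0  bus=[BusRd]  L0: P0=S P1=S P2=S P3=I  mem[L0]=53
17. P0: store L0 := 88  bus=[BusRdX]  L0: P0=M P1=I P2=I P3=I  mem[L0]=53
18. P0: load  L0  bus=[-]  L0: P0=M P1=I P2=I P3=I  mem[L0]=53
19. P3: load  L0  bus=[BusRd,Flush]  L0: P0=S P1=I P2=I P3=S  mem[L0]=88
20. P2: store L0 := 21  bus=[BusRdX]  L0: P0=I P1=I P2=M P3=I  mem[L0]=88
21. P0: load  L1  bus=[BusRd]  L1: P0=S P1=S P2=S P3=I  mem[L1]=77
22. P3: store L0 := 66  bus=[BusRdX,Flush]  L0: P0=I P1=I P2=I P3=M  mem[L0]=21
23. P2: load  L0  bus=[BusRd,Flush]  L0: P0=I P1=I P2=S P3=S  mem[L0]=66
24. P2: load  L0  bus=[-]  L0: P0=I P1=I P2=S P3=S  mem[L0]=66
25. P3: store L0 := 23  bus=[BusRdX]  L0: P0=I P1=I P2=I P3=M  mem[L0]=66

bus = BusRd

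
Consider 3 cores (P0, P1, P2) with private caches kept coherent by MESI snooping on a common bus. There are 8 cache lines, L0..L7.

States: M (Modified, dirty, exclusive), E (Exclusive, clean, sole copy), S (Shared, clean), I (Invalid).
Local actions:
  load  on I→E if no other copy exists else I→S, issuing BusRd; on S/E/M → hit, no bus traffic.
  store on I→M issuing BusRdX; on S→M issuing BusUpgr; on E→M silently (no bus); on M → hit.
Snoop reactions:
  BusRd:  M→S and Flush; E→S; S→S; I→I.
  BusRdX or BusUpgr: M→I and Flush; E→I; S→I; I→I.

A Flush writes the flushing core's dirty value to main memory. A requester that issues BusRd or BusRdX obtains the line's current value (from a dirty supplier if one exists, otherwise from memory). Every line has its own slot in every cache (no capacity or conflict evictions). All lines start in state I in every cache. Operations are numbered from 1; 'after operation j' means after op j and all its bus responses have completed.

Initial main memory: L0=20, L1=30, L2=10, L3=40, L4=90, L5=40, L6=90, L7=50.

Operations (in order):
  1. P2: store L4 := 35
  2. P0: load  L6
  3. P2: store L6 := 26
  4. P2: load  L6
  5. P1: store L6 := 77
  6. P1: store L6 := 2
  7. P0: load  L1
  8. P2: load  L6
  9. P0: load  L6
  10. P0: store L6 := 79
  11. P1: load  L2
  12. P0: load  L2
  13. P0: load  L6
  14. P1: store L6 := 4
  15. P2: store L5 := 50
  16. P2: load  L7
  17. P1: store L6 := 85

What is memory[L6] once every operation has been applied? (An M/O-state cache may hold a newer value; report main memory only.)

[1] P2: store L4 := 35 | P0:I, P1:I, P2:M(35) | bus: BusRdX
[2] P0: load  L6 | P0:E(90), P1:I, P2:I | bus: BusRd
[3] P2: store L6 := 26 | P0:I, P1:I, P2:M(26) | bus: BusRdX
[4] P2: load  L6 | P0:I, P1:I, P2:M(26) | bus: none
[5] P1: store L6 := 77 | P0:I, P1:M(77), P2:I | bus: BusRdX,Flush
[6] P1: store L6 := 2 | P0:I, P1:M(2), P2:I | bus: none
[7] P0: load  L1 | P0:E(30), P1:I, P2:I | bus: BusRd
[8] P2: load  L6 | P0:I, P1:S(2), P2:S(2) | bus: BusRd,Flush
[9] P0: load  L6 | P0:S(2), P1:S(2), P2:S(2) | bus: BusRd
[10] P0: store L6 := 79 | P0:M(79), P1:I, P2:I | bus: BusUpgr
[11] P1: load  L2 | P0:I, P1:E(10), P2:I | bus: BusRd
[12] P0: load  L2 | P0:S(10), P1:S(10), P2:I | bus: BusRd
[13] P0: load  L6 | P0:M(79), P1:I, P2:I | bus: none
[14] P1: store L6 := 4 | P0:I, P1:M(4), P2:I | bus: BusRdX,Flush
[15] P2: store L5 := 50 | P0:I, P1:I, P2:M(50) | bus: BusRdX
[16] P2: load  L7 | P0:I, P1:I, P2:E(50) | bus: BusRd
[17] P1: store L6 := 85 | P0:I, P1:M(85), P2:I | bus: none

memory[L6] = 79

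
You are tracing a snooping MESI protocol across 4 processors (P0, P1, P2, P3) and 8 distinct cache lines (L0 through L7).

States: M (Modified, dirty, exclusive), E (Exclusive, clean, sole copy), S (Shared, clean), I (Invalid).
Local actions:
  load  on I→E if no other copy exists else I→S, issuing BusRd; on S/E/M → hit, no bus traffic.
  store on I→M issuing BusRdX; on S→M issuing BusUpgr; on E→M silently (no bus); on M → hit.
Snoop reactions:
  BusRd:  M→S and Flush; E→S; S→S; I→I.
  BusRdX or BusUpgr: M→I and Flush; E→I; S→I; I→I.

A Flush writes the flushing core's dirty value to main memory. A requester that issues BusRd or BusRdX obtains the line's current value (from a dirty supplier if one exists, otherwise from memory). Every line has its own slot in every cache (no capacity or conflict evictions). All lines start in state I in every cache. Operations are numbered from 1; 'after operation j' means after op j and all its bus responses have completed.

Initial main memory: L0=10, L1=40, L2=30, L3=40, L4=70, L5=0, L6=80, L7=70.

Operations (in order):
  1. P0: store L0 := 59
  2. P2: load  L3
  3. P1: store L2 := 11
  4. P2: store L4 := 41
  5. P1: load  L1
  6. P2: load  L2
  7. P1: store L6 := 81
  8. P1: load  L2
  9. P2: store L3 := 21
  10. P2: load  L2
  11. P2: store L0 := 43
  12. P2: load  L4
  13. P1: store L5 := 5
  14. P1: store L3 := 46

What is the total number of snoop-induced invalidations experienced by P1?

step 1: P0: store L0 := 59  ⟶  MIII  (L0)  txn=BusRdX  M[L0]=10
step 2: P2: load  L3  ⟶  IIEI  (L3)  txn=BusRd  M[L3]=40
step 3: P1: store L2 := 11  ⟶  IMII  (L2)  txn=BusRdX  M[L2]=30
step 4: P2: store L4 := 41  ⟶  IIMI  (L4)  txn=BusRdX  M[L4]=70
step 5: P1: load  L1  ⟶  IEII  (L1)  txn=BusRd  M[L1]=40
step 6: P2: load  L2  ⟶  ISSI  (L2)  txn=BusRd+Flush  M[L2]=11
step 7: P1: store L6 := 81  ⟶  IMII  (L6)  txn=BusRdX  M[L6]=80
step 8: P1: load  L2  ⟶  ISSI  (L2)  txn=∅  M[L2]=11
step 9: P2: store L3 := 21  ⟶  IIMI  (L3)  txn=∅  M[L3]=40
step 10: P2: load  L2  ⟶  ISSI  (L2)  txn=∅  M[L2]=11
step 11: P2: store L0 := 43  ⟶  IIMI  (L0)  txn=BusRdX+Flush  M[L0]=59
step 12: P2: load  L4  ⟶  IIMI  (L4)  txn=∅  M[L4]=70
step 13: P1: store L5 := 5  ⟶  IMII  (L5)  txn=BusRdX  M[L5]=0
step 14: P1: store L3 := 46  ⟶  IMII  (L3)  txn=BusRdX+Flush  M[L3]=21

invalidations = 0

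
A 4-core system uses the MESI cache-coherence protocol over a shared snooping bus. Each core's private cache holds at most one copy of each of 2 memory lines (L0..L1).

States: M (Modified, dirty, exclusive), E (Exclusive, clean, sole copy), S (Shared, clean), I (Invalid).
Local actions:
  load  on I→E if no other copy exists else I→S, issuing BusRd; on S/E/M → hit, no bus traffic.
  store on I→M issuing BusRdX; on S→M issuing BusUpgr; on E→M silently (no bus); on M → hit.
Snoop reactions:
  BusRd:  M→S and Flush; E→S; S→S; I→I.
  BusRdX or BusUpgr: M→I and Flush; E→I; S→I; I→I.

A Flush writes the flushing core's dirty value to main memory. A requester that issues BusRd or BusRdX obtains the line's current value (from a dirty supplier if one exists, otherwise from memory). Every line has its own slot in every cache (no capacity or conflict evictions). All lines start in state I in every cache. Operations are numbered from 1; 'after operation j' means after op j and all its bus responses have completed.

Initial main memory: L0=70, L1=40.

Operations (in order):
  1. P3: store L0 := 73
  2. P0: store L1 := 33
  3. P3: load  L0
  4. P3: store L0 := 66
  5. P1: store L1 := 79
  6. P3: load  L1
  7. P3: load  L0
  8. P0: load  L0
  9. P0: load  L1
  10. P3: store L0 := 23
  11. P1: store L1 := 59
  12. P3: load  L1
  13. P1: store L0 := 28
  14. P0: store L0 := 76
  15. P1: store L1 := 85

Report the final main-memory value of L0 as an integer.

memory[L0] = 28

[1] P3: store L0 := 73 | P0:I, P1:I, P2:I, P3:M(73) | bus: BusRdX
[2] P0: store L1 := 33 | P0:M(33), P1:I, P2:I, P3:I | bus: BusRdX
[3] P3: load  L0 | P0:I, P1:I, P2:I, P3:M(73) | bus: none
[4] P3: store L0 := 66 | P0:I, P1:I, P2:I, P3:M(66) | bus: none
[5] P1: store L1 := 79 | P0:I, P1:M(79), P2:I, P3:I | bus: BusRdX,Flush
[6] P3: load  L1 | P0:I, P1:S(79), P2:I, P3:S(79) | bus: BusRd,Flush
[7] P3: load  L0 | P0:I, P1:I, P2:I, P3:M(66) | bus: none
[8] P0: load  L0 | P0:S(66), P1:I, P2:I, P3:S(66) | bus: BusRd,Flush
[9] P0: load  L1 | P0:S(79), P1:S(79), P2:I, P3:S(79) | bus: BusRd
[10] P3: store L0 := 23 | P0:I, P1:I, P2:I, P3:M(23) | bus: BusUpgr
[11] P1: store L1 := 59 | P0:I, P1:M(59), P2:I, P3:I | bus: BusUpgr
[12] P3: load  L1 | P0:I, P1:S(59), P2:I, P3:S(59) | bus: BusRd,Flush
[13] P1: store L0 := 28 | P0:I, P1:M(28), P2:I, P3:I | bus: BusRdX,Flush
[14] P0: store L0 := 76 | P0:M(76), P1:I, P2:I, P3:I | bus: BusRdX,Flush
[15] P1: store L1 := 85 | P0:I, P1:M(85), P2:I, P3:I | bus: BusUpgr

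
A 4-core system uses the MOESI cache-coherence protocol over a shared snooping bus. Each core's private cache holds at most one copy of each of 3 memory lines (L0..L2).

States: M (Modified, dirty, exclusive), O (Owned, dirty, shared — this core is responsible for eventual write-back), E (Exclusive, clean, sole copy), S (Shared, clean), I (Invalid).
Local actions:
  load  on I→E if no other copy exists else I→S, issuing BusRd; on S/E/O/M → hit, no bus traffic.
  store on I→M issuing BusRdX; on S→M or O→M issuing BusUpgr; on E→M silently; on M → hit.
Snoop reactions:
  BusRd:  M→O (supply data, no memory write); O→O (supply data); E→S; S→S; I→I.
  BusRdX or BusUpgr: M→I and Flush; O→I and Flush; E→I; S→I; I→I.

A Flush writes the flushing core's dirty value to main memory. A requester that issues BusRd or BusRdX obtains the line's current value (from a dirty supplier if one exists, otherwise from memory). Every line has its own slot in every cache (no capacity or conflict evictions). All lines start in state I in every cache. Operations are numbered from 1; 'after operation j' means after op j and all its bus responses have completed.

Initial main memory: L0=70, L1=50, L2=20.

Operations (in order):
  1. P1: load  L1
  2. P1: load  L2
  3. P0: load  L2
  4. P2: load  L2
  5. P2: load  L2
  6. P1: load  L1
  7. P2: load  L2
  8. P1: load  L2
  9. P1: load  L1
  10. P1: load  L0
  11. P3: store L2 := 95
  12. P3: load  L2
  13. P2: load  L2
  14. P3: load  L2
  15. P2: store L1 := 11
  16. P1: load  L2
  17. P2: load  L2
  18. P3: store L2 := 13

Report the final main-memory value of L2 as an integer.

  op1 P1: load  L1 → I/E/I/I on L1; bus BusRd; mem=50
  op2 P1: load  L2 → I/E/I/I on L2; bus BusRd; mem=20
  op3 P0: load  L2 → S/S/I/I on L2; bus BusRd; mem=20
  op4 P2: load  L2 → S/S/S/I on L2; bus BusRd; mem=20
  op5 P2: load  L2 → S/S/S/I on L2; bus (none); mem=20
  op6 P1: load  L1 → I/E/I/I on L1; bus (none); mem=50
  op7 P2: load  L2 → S/S/S/I on L2; bus (none); mem=20
  op8 P1: load  L2 → S/S/S/I on L2; bus (none); mem=20
  op9 P1: load  L1 → I/E/I/I on L1; bus (none); mem=50
  op10 P1: load  L0 → I/E/I/I on L0; bus BusRd; mem=70
  op11 P3: store L2 := 95 → I/I/I/M on L2; bus BusRdX; mem=20
  op12 P3: load  L2 → I/I/I/M on L2; bus (none); mem=20
  op13 P2: load  L2 → I/I/S/O on L2; bus BusRd; mem=20
  op14 P3: load  L2 → I/I/S/O on L2; bus (none); mem=20
  op15 P2: store L1 := 11 → I/I/M/I on L1; bus BusRdX; mem=50
  op16 P1: load  L2 → I/S/S/O on L2; bus BusRd; mem=20
  op17 P2: load  L2 → I/S/S/O on L2; bus (none); mem=20
  op18 P3: store L2 := 13 → I/I/I/M on L2; bus BusUpgr; mem=20

memory[L2] = 20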